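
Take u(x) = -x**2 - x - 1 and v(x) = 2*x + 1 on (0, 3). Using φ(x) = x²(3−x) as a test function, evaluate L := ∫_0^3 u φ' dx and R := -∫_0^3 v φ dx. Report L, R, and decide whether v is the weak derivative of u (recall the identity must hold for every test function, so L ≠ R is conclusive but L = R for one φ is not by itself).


LHS = 621/20, RHS = -621/20. No, v is not the weak derivative of u.

u(x) = -x**2 - x - 1, classical derivative u'(x) = -2*x - 1.
φ(x) = x²(3−x), so φ'(x) = 3*x*(2 - x).
Note φ(0) = φ(3) = 0, so the boundary term u·φ vanishes.
LHS = ∫_0^3 u(x) φ'(x) dx = ∫_0^3 (3*x^4 - 3*x^3 - 3*x^2 - 6*x) dx. Term by term:
  ∫_0^3 3*x^4 dx = 729/5;  ∫_0^3 -3*x^3 dx = -243/4;  ∫_0^3 -3*x^2 dx = -27;
  ∫_0^3 -6*x dx = -27.
Sum: 729/5 − 243/4 − 27 − 27 = 621/20.
So LHS = 621/20.
∫_0^3 v(x) φ(x) dx = ∫_0^3 (-2*x^4 + 5*x^3 + 3*x^2) dx. Term by term:
  ∫_0^3 -2*x^4 dx = -486/5;  ∫_0^3 5*x^3 dx = 405/4;  ∫_0^3 3*x^2 dx = 27.
Sum: -486/5 + 405/4 + 27 = 621/20.
So RHS = -∫_0^3 v(x) φ(x) dx = -621/20.
LHS − RHS = 621/10 ≠ 0, so the identity fails.
(For a valid weak derivative the identity must hold for EVERY test function, in particular this one. The failure shows v is NOT the weak derivative of u.)
Correct weak derivative would be u'(x) = -2*x - 1.


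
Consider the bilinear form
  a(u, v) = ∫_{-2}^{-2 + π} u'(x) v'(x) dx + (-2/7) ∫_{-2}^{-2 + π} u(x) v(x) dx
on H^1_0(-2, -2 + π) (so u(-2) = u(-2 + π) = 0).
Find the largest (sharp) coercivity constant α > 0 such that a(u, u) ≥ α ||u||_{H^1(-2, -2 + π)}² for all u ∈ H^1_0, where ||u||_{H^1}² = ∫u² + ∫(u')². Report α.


α = 5/14

Coercivity of a(·,·) on H^1_0(-2, -2 + π) means a(u, u) ≥ α ||u||_{H^1}² for every u ∈ H^1_0.
The interval has length L = π, and Poincaré/coercivity depend only on L. Here a(u, u) = ∫(u')² + (-2/7)·∫u².
Here c = -2/7 < 0 with |c| < (π/L)² = 1, so coercivity still holds. The condition a(u,u) ≥ α||u||_{H^1}² reads (1−α)∫(u')² ≥ (α−c)∫u². Any admissible α is ≤ 1 (rapidly oscillating u have ∫u²/∫(u')² → 0), and α = 1 would force 0 ≥ (1−c)∫u², impossible since c < 1; so 1−α > 0. By the sharp Poincaré inequality on H^1_0 of an interval of length L, ∫(u')² ≥ (π/L)²∫u² with equality for the first sine mode sin(π(x−x₀)/L) (x₀ the left endpoint), so the inequality holds for all u iff (1−α)(π/L)² ≥ α − c, i.e. α ≤ ((π/L)² + c)/((π/L)² + 1) = (1 + c(L/π)²)/(1 + (L/π)²). (Direct route, valid since c ≤ 0: Poincaré gives c∫u² ≥ c(L/π)²∫(u')², so a(u,u) ≥ (1 + c(L/π)²)∫(u')², while ||u||_{H^1}² ≤ (1 + (L/π)²)∫(u')²; dividing yields the same α.) With (π/L)² = 1 and c = -2/7, the largest admissible constant is α = ((π/L)² + c)/((π/L)² + 1).
Simplifying, α = 5/14.


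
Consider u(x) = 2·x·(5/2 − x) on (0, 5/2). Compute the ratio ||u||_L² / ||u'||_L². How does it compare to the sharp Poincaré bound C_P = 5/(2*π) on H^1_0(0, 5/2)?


||u||_L² / ||u'||_L² = sqrt(10)/4 < C_P = 5/(2*π).

u(x) = 2·x·(5/2 − x), so u'(x) = 5 - 4*x.
u(x) = 2·x·(5/2 − x) vanishes at x = 0 and x = 5/2, so u ∈ H^1_0(0, 5/2). Differentiate via the product rule and integrate the resulting polynomials term by term.
  ∫_0^5/2 u² dx = ∫_0^5/2 (4*x^4 - 20*x^3 + 25*x^2) dx. Term by term:
    ∫_0^5/2 4*x^4 dx = 625/8;  ∫_0^5/2 -20*x^3 dx = -3125/16;  ∫_0^5/2 25*x^2 dx = 3125/24.
  Sum: 625/8 − 3125/16 + 3125/24 = 625/48.
  ∫_0^5/2 (u')² dx = ∫_0^5/2 (16*x^2 - 40*x + 25) dx. Term by term:
    ∫_0^5/2 16*x^2 dx = 250/3;  ∫_0^5/2 -40*x dx = -125;  ∫_0^5/2 25 dx = 125/2.
  Sum: 250/3 − 125 + 125/2 = 125/6.
∫_0^5/2 u² dx = 625/48, so ||u||_L² = 25*sqrt(3)/12.
∫_0^5/2 (u')² dx = 125/6, so ||u'||_L² = 5*sqrt(30)/6.
Ratio ||u||_L² / ||u'||_L² = sqrt(10)/4.
Sharp Poincaré constant on H^1_0(0, 5/2) is C_P = L/π = 5/(2*π), achieved by sin(2*π/5·x).
A polynomial bump cannot attain the sharp Poincaré constant (only the first sine eigenfunction does), so the ratio is strictly less than C_P, consistent with ||u||_L² ≤ C_P ||u'||_L².


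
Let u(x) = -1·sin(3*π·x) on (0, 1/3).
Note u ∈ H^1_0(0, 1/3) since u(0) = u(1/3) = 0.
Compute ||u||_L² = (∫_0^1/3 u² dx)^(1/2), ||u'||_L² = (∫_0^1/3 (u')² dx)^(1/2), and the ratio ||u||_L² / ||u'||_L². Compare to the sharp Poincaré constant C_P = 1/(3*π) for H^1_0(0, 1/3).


||u||_L² / ||u'||_L² = 1/(3*π) = C_P.

u(x) = -1·sin(3*π·x), so u'(x) = -3*π*cos(3*π*x).
Writing u(x) = A·sin(kπx/L) with A = -1 and k = 1, use ∫_0^L sin²(kπx/L) dx = L/2 and ∫_0^L cos²(kπx/L) dx = L/2.
u² = 1·sin²(3*π·x) and (u')² = 9*π^2·cos²(3*π·x), and each of sin², cos² integrates to L/2 = 1/6 over (0, 1/3).
∫_0^1/3 u² dx = 1/6, so ||u||_L² = sqrt(6)/6.
∫_0^1/3 (u')² dx = 3*π^2/2, so ||u'||_L² = sqrt(6)*π/2.
Ratio ||u||_L² / ||u'||_L² = 1/(3*π).
Sharp Poincaré constant on H^1_0(0, 1/3) is C_P = L/π = 1/(3*π), achieved by sin(3*π·x).
This is the k = 1 eigenfunction (up to amplitude), so the ratio equals the sharp Poincaré constant exactly.


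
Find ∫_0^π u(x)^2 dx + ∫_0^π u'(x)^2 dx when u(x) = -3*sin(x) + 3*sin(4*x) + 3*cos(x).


||u||_{H^1(0,π)}^2 = 96/5 + 189*π/2

u'(x) = -3*sin(x) - 3*cos(x) + 12*cos(4*x).
Expand u² and (u')² and integrate term by term on (0, π), using: for integers n ≥ 1, ∫_0^π sin²(nx) dx = ∫_0^π cos²(nx) dx = π/2; for n ≠ n', ∫_0^π sin(nx)sin(n'x) dx = ∫_0^π cos(nx)cos(n'x) dx = 0; and by product-to-sum, ∫_0^π sin(nx)cos(n'x) dx = ½∫_0^π [sin((n+n')x) + sin((n−n')x)] dx, which is 0 when n+n' is even and 2n/(n²−n'²) when n+n' is odd (it need not vanish on (0, π)).
  u² squared terms: (-3)²·∫sin(x)² dx = 9·π/2 = 9*π/2;  (3)²·∫cos(x)² dx = 9·π/2 = 9*π/2;  (3)²·∫sin(4x)² dx = 9·π/2 = 9*π/2.
  u² cross terms: 2·(-3)·(3)·∫sin(x)·cos(x) dx = -18·(0) = 0;  2·(-3)·(3)·∫sin(x)·sin(4x) dx = -18·(0) = 0;  2·(3)·(3)·∫cos(x)·sin(4x) dx = 18·(8/15) = 48/5.
  So ∫_0^π u² dx = 9*π/2 + 9*π/2 + 9*π/2 + 0 + 0 + 48/5 = 48/5 + 27*π/2.
  (u')² squared terms: (-3)²·∫cos(x)² dx = 9·π/2 = 9*π/2;  (-3)²·∫sin(x)² dx = 9·π/2 = 9*π/2;  (12)²·∫cos(4x)² dx = 144·π/2 = 72*π.
  (u')² cross terms: 2·(-3)·(-3)·∫cos(x)·sin(x) dx = 18·(0) = 0;  2·(-3)·(12)·∫cos(x)·cos(4x) dx = -72·(0) = 0;  2·(-3)·(12)·∫sin(x)·cos(4x) dx = -72·(-2/15) = 48/5.
  So ∫_0^π (u')² dx = 9*π/2 + 9*π/2 + 72*π + 0 + 0 + 48/5 = 48/5 + 81*π.
||u||_{H^1}^2 = (48/5 + 27*π/2) + (48/5 + 81*π) = 96/5 + 189*π/2.


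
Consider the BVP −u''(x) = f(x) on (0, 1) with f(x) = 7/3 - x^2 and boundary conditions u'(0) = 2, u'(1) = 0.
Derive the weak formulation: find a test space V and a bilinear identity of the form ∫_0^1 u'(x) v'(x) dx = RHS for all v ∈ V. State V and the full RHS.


V = H^1(0, 1) (v unrestricted at boundary; u is determined up to an additive constant); weak form: ∫_0^1 u'v' dx = ∫_0^1 (7/3 - x^2) v dx − 2·v(0) for all v ∈ V.

Multiply both sides by a test function v and integrate from 0 to 1:
  ∫_0^1 −u''(x) v(x) dx = ∫_0^1 f(x) v(x) dx.
Integrate the LHS by parts once:
  ∫_0^1 −u'' v dx = −[u'(x) v(x)]_0^1 + ∫_0^1 u'(x) v'(x) dx.
Thus ∫_0^1 u'(x) v'(x) dx = ∫_0^1 f(x) v(x) dx + [u'(x) v(x)]_0^1.
Choose V so that boundary terms are either known or forced to vanish.
u has inhomogeneous Neumann u'(0) = 2, u'(1) = 0. [u' v]_0^1 = (0)·v(1) − (2)·v(0) = − 2·v(0). Take V = H^1(0, 1); boundary term becomes part of RHS.
Weak formulation: find u (satisfying any essential BC) such that ∫_0^1 u'(x) v'(x) dx = ∫_0^1 f v dx − 2·v(0) for all v ∈ V (Neumann data are natural BCs: they enter the RHS as boundary terms).
Substituting f(x) = 7/3 - x^2, the right-hand side is ∫_0^1 (7/3 - x^2) v dx − 2·v(0).
Compatibility check (pure Neumann): taking v ≡ 1 ∈ V gives 0 = ∫_0^1 f dx + (0) − (2), i.e. ∫_0^1 f dx must equal u'(0) − u'(1) = 2. Indeed ∫_0^1 (7/3 - x^2) dx = 2, so the data are compatible. The solution is then unique only up to an additive constant (fix it e.g. by requiring ∫_0^1 u dx = 0).


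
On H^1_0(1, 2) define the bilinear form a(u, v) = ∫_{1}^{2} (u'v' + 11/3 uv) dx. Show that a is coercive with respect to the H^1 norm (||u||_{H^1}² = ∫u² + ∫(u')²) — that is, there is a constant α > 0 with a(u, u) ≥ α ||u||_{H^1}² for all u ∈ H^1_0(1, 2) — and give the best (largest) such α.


α = 1

Coercivity of a(·,·) on H^1_0(1, 2) means a(u, u) ≥ α ||u||_{H^1}² for every u ∈ H^1_0.
The interval has length L = 1, and Poincaré/coercivity depend only on L. Here a(u, u) = ∫(u')² + (11/3)·∫u².
Here c = 11/3 ≥ 1, so a(u,u) = ∫(u')² + c∫u² ≥ ∫(u')² + ∫u² = ||u||_{H^1}², i.e. α = 1 works. No larger α is possible: a(u,u) ≥ α||u||_{H^1}² means (1−α)∫(u')² ≥ (α−c)∫u², and for the modes u_n = sin(nπ(x−x₀)/L) (x₀ the left endpoint) one has ∫u_n²/∫(u_n')² = (L/(nπ))² → 0, so a(u_n,u_n)/||u_n||_{H^1}² → 1. Hence the optimal constant is α = 1.
Therefore α = 1.


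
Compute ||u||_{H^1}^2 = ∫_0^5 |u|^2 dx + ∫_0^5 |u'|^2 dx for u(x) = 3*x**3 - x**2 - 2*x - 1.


||u||_{H^1}^2 = 5112475/42

The H^1 norm (squared) on an interval (0, L) is
  ||u||_{H^1}^2 = ∫_0^L u(x)^2 dx + ∫_0^L u'(x)^2 dx.
Compute u'(x) = 9*x**2 - 2*x - 2.
Then u(x)^2 = 9*x**6 - 6*x**5 - 11*x**4 - 2*x**3 + 6*x**2 + 4*x + 1 and u'(x)^2 = 81*x**4 - 36*x**3 - 32*x**2 + 8*x + 4.
Integrate each monomial from 0 to 5 using ∫_0^5 c·x^n dx = c·5^(n+1)/(n+1):
  ∫_0^5 u(x)^2 dx = ∫_0^5 (9*x^6 - 6*x^5 - 11*x^4 - 2*x^3 + 6*x^2 + 4*x + 1) dx. Term by term:
    ∫_0^5 9*x^6 dx = 703125/7;  ∫_0^5 -6*x^5 dx = -15625;  ∫_0^5 -11*x^4 dx = -6875;
    ∫_0^5 -2*x^3 dx = -625/2;  ∫_0^5 6*x^2 dx = 250;  ∫_0^5 4*x dx = 50;
    ∫_0^5 1 dx = 5.
  Sum: 703125/7 − 15625 − 6875 − 625/2 + 250 + 50 + 5 = 1091145/14.
  ∫_0^5 u'(x)^2 dx = ∫_0^5 (81*x^4 - 36*x^3 - 32*x^2 + 8*x + 4) dx. Term by term:
    ∫_0^5 81*x^4 dx = 50625;  ∫_0^5 -36*x^3 dx = -5625;  ∫_0^5 -32*x^2 dx = -4000/3;
    ∫_0^5 8*x dx = 100;  ∫_0^5 4 dx = 20.
  Sum: 50625 − 5625 − 4000/3 + 100 + 20 = 131360/3.
Adding: ||u||_{H^1}^2 = 1091145/14 + 131360/3 = 5112475/42.


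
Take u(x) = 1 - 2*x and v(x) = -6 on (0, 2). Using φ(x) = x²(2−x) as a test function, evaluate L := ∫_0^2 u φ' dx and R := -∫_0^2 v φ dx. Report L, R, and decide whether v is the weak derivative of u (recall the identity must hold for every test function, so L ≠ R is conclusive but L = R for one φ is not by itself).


LHS = 8/3, RHS = 8. No, v is not the weak derivative of u.

u(x) = 1 - 2*x, classical derivative u'(x) = -2.
φ(x) = x²(2−x), so φ'(x) = x*(4 - 3*x).
Note φ(0) = φ(2) = 0, so the boundary term u·φ vanishes.
LHS = ∫_0^2 u(x) φ'(x) dx = ∫_0^2 (6*x^3 - 11*x^2 + 4*x) dx. Term by term:
  ∫_0^2 6*x^3 dx = 24;  ∫_0^2 -11*x^2 dx = -88/3;  ∫_0^2 4*x dx = 8.
Sum: 24 − 88/3 + 8 = 8/3.
So LHS = 8/3.
∫_0^2 v(x) φ(x) dx = ∫_0^2 (6*x^3 - 12*x^2) dx. Term by term:
  ∫_0^2 6*x^3 dx = 24;  ∫_0^2 -12*x^2 dx = -32.
Sum: 24 − 32 = -8.
So RHS = -∫_0^2 v(x) φ(x) dx = 8.
LHS − RHS = -16/3 ≠ 0, so the identity fails.
(For a valid weak derivative the identity must hold for EVERY test function, in particular this one. The failure shows v is NOT the weak derivative of u.)
Correct weak derivative would be u'(x) = -2.


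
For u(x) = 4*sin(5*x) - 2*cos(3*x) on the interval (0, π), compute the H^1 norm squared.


||u||_{H^1(0,π)}^2 = 228*π

u'(x) = 6*sin(3*x) + 20*cos(5*x).
Expand u² and (u')² and integrate term by term on (0, π), using: for integers n ≥ 1, ∫_0^π sin²(nx) dx = ∫_0^π cos²(nx) dx = π/2; for n ≠ n', ∫_0^π sin(nx)sin(n'x) dx = ∫_0^π cos(nx)cos(n'x) dx = 0; and by product-to-sum, ∫_0^π sin(nx)cos(n'x) dx = ½∫_0^π [sin((n+n')x) + sin((n−n')x)] dx, which is 0 when n+n' is even and 2n/(n²−n'²) when n+n' is odd (it need not vanish on (0, π)).
  u² squared terms: (-2)²·∫cos(3x)² dx = 4·π/2 = 2*π;  (4)²·∫sin(5x)² dx = 16·π/2 = 8*π.
  u² cross terms: 2·(-2)·(4)·∫cos(3x)·sin(5x) dx = -16·(0) = 0.
  So ∫_0^π u² dx = 2*π + 8*π + 0 = 10*π.
  (u')² squared terms: (6)²·∫sin(3x)² dx = 36·π/2 = 18*π;  (20)²·∫cos(5x)² dx = 400·π/2 = 200*π.
  (u')² cross terms: 2·(6)·(20)·∫sin(3x)·cos(5x) dx = 240·(0) = 0.
  So ∫_0^π (u')² dx = 18*π + 200*π + 0 = 218*π.
||u||_{H^1}^2 = (10*π) + (218*π) = 228*π.


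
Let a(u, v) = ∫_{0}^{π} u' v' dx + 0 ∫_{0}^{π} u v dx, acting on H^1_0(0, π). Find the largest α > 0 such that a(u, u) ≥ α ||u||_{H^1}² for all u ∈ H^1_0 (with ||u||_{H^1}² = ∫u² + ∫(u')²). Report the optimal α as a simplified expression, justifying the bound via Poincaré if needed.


α = 1/2

Coercivity of a(·,·) on H^1_0(0, π) means a(u, u) ≥ α ||u||_{H^1}² for every u ∈ H^1_0.
The interval has length L = π, and Poincaré/coercivity depend only on L. Here a(u, u) = ∫(u')² + (0)·∫u².
Here c = 0, so a(u,u) = ∫(u')² alone. The condition a(u,u) ≥ α||u||_{H^1}² reads (1−α)∫(u')² ≥ (α−c)∫u². Any admissible α is ≤ 1 (rapidly oscillating u have ∫u²/∫(u')² → 0), and α = 1 would force 0 ≥ (1−c)∫u², impossible since c < 1; so 1−α > 0. By the sharp Poincaré inequality on H^1_0 of an interval of length L, ∫(u')² ≥ (π/L)²∫u² with equality for the first sine mode sin(π(x−x₀)/L) (x₀ the left endpoint), so the inequality holds for all u iff (1−α)(π/L)² ≥ α − c, i.e. α ≤ ((π/L)² + c)/((π/L)² + 1) = (1 + c(L/π)²)/(1 + (L/π)²). (Direct route, valid since c ≤ 0: Poincaré gives c∫u² ≥ c(L/π)²∫(u')², so a(u,u) ≥ (1 + c(L/π)²)∫(u')², while ||u||_{H^1}² ≤ (1 + (L/π)²)∫(u')²; dividing yields the same α.) With (π/L)² = 1 and c = 0, the largest admissible constant is α = ((π/L)² + c)/((π/L)² + 1).
Simplifying, α = 1/2.


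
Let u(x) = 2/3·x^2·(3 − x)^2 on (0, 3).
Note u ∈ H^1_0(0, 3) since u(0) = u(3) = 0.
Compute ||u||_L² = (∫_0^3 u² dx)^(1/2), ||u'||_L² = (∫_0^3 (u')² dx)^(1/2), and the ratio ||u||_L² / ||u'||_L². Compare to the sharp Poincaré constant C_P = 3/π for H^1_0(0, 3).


||u||_L² / ||u'||_L² = sqrt(3)/2 < C_P = 3/π.

u(x) = 2/3·x^2·(3 − x)^2, so u'(x) = 4*x*(x - 3)*(2*x - 3)/3.
u(x) = 2/3·x^2·(3 − x)^2 vanishes at x = 0 and x = 3, so u ∈ H^1_0(0, 3). Differentiate via the product rule and integrate the resulting polynomials term by term.
  ∫_0^3 u² dx = ∫_0^3 (4*x^8/9 - 16*x^7/3 + 24*x^6 - 48*x^5 + 36*x^4) dx. Term by term:
    ∫_0^3 4*x^8/9 dx = 972;  ∫_0^3 -16*x^7/3 dx = -4374;  ∫_0^3 24*x^6 dx = 52488/7;
    ∫_0^3 -48*x^5 dx = -5832;  ∫_0^3 36*x^4 dx = 8748/5.
  Sum: 972 − 4374 + 52488/7 − 5832 + 8748/5 = 486/35.
  ∫_0^3 (u')² dx = ∫_0^3 (64*x^6/9 - 64*x^5 + 208*x^4 - 288*x^3 + 144*x^2) dx. Term by term:
    ∫_0^3 64*x^6/9 dx = 15552/7;  ∫_0^3 -64*x^5 dx = -7776;  ∫_0^3 208*x^4 dx = 50544/5;
    ∫_0^3 -288*x^3 dx = -5832;  ∫_0^3 144*x^2 dx = 1296.
  Sum: 15552/7 − 7776 + 50544/5 − 5832 + 1296 = 648/35.
∫_0^3 u² dx = 486/35, so ||u||_L² = 9*sqrt(210)/35.
∫_0^3 (u')² dx = 648/35, so ||u'||_L² = 18*sqrt(70)/35.
Ratio ||u||_L² / ||u'||_L² = sqrt(3)/2.
Sharp Poincaré constant on H^1_0(0, 3) is C_P = L/π = 3/π, achieved by sin(π/3·x).
A polynomial bump cannot attain the sharp Poincaré constant (only the first sine eigenfunction does), so the ratio is strictly less than C_P, consistent with ||u||_L² ≤ C_P ||u'||_L².


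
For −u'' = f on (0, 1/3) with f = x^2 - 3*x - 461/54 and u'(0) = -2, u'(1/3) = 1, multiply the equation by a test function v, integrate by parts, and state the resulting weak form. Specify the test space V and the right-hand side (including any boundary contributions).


V = H^1(0, 1/3) (v unrestricted at boundary; u is determined up to an additive constant); weak form: ∫_0^1/3 u'v' dx = ∫_0^1/3 (x^2 - 3*x - 461/54) v dx + v(1/3) + 2·v(0) for all v ∈ V.

Multiply both sides by a test function v and integrate from 0 to 1/3:
  ∫_0^1/3 −u''(x) v(x) dx = ∫_0^1/3 f(x) v(x) dx.
Integrate the LHS by parts once:
  ∫_0^1/3 −u'' v dx = −[u'(x) v(x)]_0^1/3 + ∫_0^1/3 u'(x) v'(x) dx.
Thus ∫_0^1/3 u'(x) v'(x) dx = ∫_0^1/3 f(x) v(x) dx + [u'(x) v(x)]_0^1/3.
Choose V so that boundary terms are either known or forced to vanish.
u has inhomogeneous Neumann u'(0) = -2, u'(1/3) = 1. [u' v]_0^1/3 = (1)·v(1/3) − (-2)·v(0) = v(1/3) + 2·v(0). Take V = H^1(0, 1/3); boundary term becomes part of RHS.
Weak formulation: find u (satisfying any essential BC) such that ∫_0^1/3 u'(x) v'(x) dx = ∫_0^1/3 f v dx + v(1/3) + 2·v(0) for all v ∈ V (Neumann data are natural BCs: they enter the RHS as boundary terms).
Substituting f(x) = x^2 - 3*x - 461/54, the right-hand side is ∫_0^1/3 (x^2 - 3*x - 461/54) v dx + v(1/3) + 2·v(0).
Compatibility check (pure Neumann): taking v ≡ 1 ∈ V gives 0 = ∫_0^1/3 f dx + (1) − (-2), i.e. ∫_0^1/3 f dx must equal u'(0) − u'(1/3) = -3. Indeed ∫_0^1/3 (x^2 - 3*x - 461/54) dx = -3, so the data are compatible. The solution is then unique only up to an additive constant (fix it e.g. by requiring ∫_0^1/3 u dx = 0).


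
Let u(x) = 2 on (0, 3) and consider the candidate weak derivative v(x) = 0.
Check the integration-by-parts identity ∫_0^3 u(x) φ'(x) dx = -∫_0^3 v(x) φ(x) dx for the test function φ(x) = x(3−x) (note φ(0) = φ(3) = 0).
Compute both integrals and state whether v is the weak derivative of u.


LHS = 0, RHS = 0. Yes, v = u' weakly.

u(x) = 2, classical derivative u'(x) = 0.
φ(x) = x(3−x), so φ'(x) = 3 - 2*x.
Note φ(0) = φ(3) = 0, so the boundary term u·φ vanishes.
LHS = ∫_0^3 u(x) φ'(x) dx = ∫_0^3 (6 - 4*x) dx. Term by term:
  ∫_0^3 -4*x dx = -18;  ∫_0^3 6 dx = 18.
Sum: -18 + 18 = 0.
So LHS = 0.
∫_0^3 v(x) φ(x) dx = ∫_0^3 (0) dx. Term by term:
  ∫_0^3 0 dx = 0.
So RHS = -∫_0^3 v(x) φ(x) dx = 0.
LHS = RHS, so the identity holds for this test φ.
Moreover u is smooth here and v(x) = u'(x) = 0 pointwise, so the identity holds for every test function. Hence v is the weak derivative of u.


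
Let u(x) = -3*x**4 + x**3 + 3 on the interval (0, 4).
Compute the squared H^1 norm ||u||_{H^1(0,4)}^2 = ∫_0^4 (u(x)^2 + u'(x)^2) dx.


||u||_{H^1}^2 = 17562988/35

The H^1 norm (squared) on an interval (0, L) is
  ||u||_{H^1}^2 = ∫_0^L u(x)^2 dx + ∫_0^L u'(x)^2 dx.
Compute u'(x) = -12*x**3 + 3*x**2.
Then u(x)^2 = 9*x**8 - 6*x**7 + x**6 - 18*x**4 + 6*x**3 + 9 and u'(x)^2 = 144*x**6 - 72*x**5 + 9*x**4.
Integrate each monomial from 0 to 4 using ∫_0^4 c·x^n dx = c·4^(n+1)/(n+1):
  ∫_0^4 u(x)^2 dx = ∫_0^4 (9*x^8 - 6*x^7 + x^6 - 18*x^4 + 6*x^3 + 9) dx. Term by term:
    ∫_0^4 9*x^8 dx = 262144;  ∫_0^4 -6*x^7 dx = -49152;  ∫_0^4 x^6 dx = 16384/7;
    ∫_0^4 -18*x^4 dx = -18432/5;  ∫_0^4 6*x^3 dx = 384;  ∫_0^4 9 dx = 36.
  Sum: 262144 − 49152 + 16384/7 − 18432/5 + 384 + 36 = 7422316/35.
  ∫_0^4 u'(x)^2 dx = ∫_0^4 (144*x^6 - 72*x^5 + 9*x^4) dx. Term by term:
    ∫_0^4 144*x^6 dx = 2359296/7;  ∫_0^4 -72*x^5 dx = -49152;  ∫_0^4 9*x^4 dx = 9216/5.
  Sum: 2359296/7 − 49152 + 9216/5 = 10140672/35.
Adding: ||u||_{H^1}^2 = 7422316/35 + 10140672/35 = 17562988/35.


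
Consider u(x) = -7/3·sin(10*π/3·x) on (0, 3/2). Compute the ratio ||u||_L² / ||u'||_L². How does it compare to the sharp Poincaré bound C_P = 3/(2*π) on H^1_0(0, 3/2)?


||u||_L² / ||u'||_L² = 3/(10*π) < C_P = 3/(2*π).

u(x) = -7/3·sin(10*π/3·x), so u'(x) = -70*π*cos(10*π*x/3)/9.
Writing u(x) = A·sin(kπx/L) with A = -7/3 and k = 5, use ∫_0^L sin²(kπx/L) dx = L/2 and ∫_0^L cos²(kπx/L) dx = L/2.
u² = 49/9·sin²(10*π/3·x) and (u')² = 4900*π^2/81·cos²(10*π/3·x), and each of sin², cos² integrates to L/2 = 3/4 over (0, 3/2).
∫_0^3/2 u² dx = 49/12, so ||u||_L² = 7*sqrt(3)/6.
∫_0^3/2 (u')² dx = 1225*π^2/27, so ||u'||_L² = 35*sqrt(3)*π/9.
Ratio ||u||_L² / ||u'||_L² = 3/(10*π).
Sharp Poincaré constant on H^1_0(0, 3/2) is C_P = L/π = 3/(2*π), achieved by sin(2*π/3·x).
This is the k = 5 harmonic; the ratio L/(kπ) is strictly less than C_P = L/π, consistent with the sharp inequality ||u||_L² ≤ C_P ||u'||_L².


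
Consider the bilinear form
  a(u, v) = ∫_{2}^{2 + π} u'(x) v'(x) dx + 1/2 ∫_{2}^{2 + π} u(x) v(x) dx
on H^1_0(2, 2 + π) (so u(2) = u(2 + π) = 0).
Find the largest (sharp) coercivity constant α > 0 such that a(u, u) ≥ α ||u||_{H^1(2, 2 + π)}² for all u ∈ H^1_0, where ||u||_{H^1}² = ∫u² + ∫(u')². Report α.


α = 3/4

Coercivity of a(·,·) on H^1_0(2, 2 + π) means a(u, u) ≥ α ||u||_{H^1}² for every u ∈ H^1_0.
The interval has length L = π, and Poincaré/coercivity depend only on L. Here a(u, u) = ∫(u')² + (1/2)·∫u².
Here 0 < c = 1/2 < 1. The condition a(u,u) ≥ α||u||_{H^1}² reads (1−α)∫(u')² ≥ (α−c)∫u². Any admissible α is ≤ 1 (rapidly oscillating u have ∫u²/∫(u')² → 0), and α = 1 would force 0 ≥ (1−c)∫u², impossible since c < 1; so 1−α > 0. By the sharp Poincaré inequality on H^1_0 of an interval of length L, ∫(u')² ≥ (π/L)²∫u² with equality for the first sine mode sin(π(x−x₀)/L) (x₀ the left endpoint), so the inequality holds for all u iff (1−α)(π/L)² ≥ α − c, i.e. α ≤ ((π/L)² + c)/((π/L)² + 1) = (1 + c(L/π)²)/(1 + (L/π)²). With (π/L)² = 1 and c = 1/2, the largest admissible constant is α = ((π/L)² + c)/((π/L)² + 1).
Simplifying, α = 3/4.


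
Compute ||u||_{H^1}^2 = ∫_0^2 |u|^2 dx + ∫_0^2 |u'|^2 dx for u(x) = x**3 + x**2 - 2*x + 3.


||u||_{H^1}^2 = 13162/105

The H^1 norm (squared) on an interval (0, L) is
  ||u||_{H^1}^2 = ∫_0^L u(x)^2 dx + ∫_0^L u'(x)^2 dx.
Compute u'(x) = 3*x**2 + 2*x - 2.
Then u(x)^2 = x**6 + 2*x**5 - 3*x**4 + 2*x**3 + 10*x**2 - 12*x + 9 and u'(x)^2 = 9*x**4 + 12*x**3 - 8*x**2 - 8*x + 4.
Integrate each monomial from 0 to 2 using ∫_0^2 c·x^n dx = c·2^(n+1)/(n+1):
  ∫_0^2 u(x)^2 dx = ∫_0^2 (x^6 + 2*x^5 - 3*x^4 + 2*x^3 + 10*x^2 - 12*x + 9) dx. Term by term:
    ∫_0^2 x^6 dx = 128/7;  ∫_0^2 2*x^5 dx = 64/3;  ∫_0^2 -3*x^4 dx = -96/5;
    ∫_0^2 2*x^3 dx = 8;  ∫_0^2 10*x^2 dx = 80/3;  ∫_0^2 -12*x dx = -24;
    ∫_0^2 9 dx = 18.
  Sum: 128/7 + 64/3 − 96/5 + 8 + 80/3 − 24 + 18 = 1718/35.
  ∫_0^2 u'(x)^2 dx = ∫_0^2 (9*x^4 + 12*x^3 - 8*x^2 - 8*x + 4) dx. Term by term:
    ∫_0^2 9*x^4 dx = 288/5;  ∫_0^2 12*x^3 dx = 48;  ∫_0^2 -8*x^2 dx = -64/3;
    ∫_0^2 -8*x dx = -16;  ∫_0^2 4 dx = 8.
  Sum: 288/5 + 48 − 64/3 − 16 + 8 = 1144/15.
Adding: ||u||_{H^1}^2 = 1718/35 + 1144/15 = 13162/105.


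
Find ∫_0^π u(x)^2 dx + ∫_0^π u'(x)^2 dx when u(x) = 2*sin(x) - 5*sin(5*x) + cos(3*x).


||u||_{H^1(0,π)}^2 = 334*π

u'(x) = -3*sin(3*x) + 2*cos(x) - 25*cos(5*x).
Expand u² and (u')² and integrate term by term on (0, π), using: for integers n ≥ 1, ∫_0^π sin²(nx) dx = ∫_0^π cos²(nx) dx = π/2; for n ≠ n', ∫_0^π sin(nx)sin(n'x) dx = ∫_0^π cos(nx)cos(n'x) dx = 0; and by product-to-sum, ∫_0^π sin(nx)cos(n'x) dx = ½∫_0^π [sin((n+n')x) + sin((n−n')x)] dx, which is 0 when n+n' is even and 2n/(n²−n'²) when n+n' is odd (it need not vanish on (0, π)).
  u² squared terms: (-5)²·∫sin(5x)² dx = 25·π/2 = 25*π/2;  (2)²·∫sin(x)² dx = 4·π/2 = 2*π;  (1)²·∫cos(3x)² dx = 1·π/2 = π/2.
  u² cross terms: 2·(-5)·(2)·∫sin(5x)·sin(x) dx = -20·(0) = 0;  2·(-5)·(1)·∫sin(5x)·cos(3x) dx = -10·(0) = 0;  2·(2)·(1)·∫sin(x)·cos(3x) dx = 4·(0) = 0.
  So ∫_0^π u² dx = 25*π/2 + 2*π + π/2 + 0 + 0 + 0 = 15*π.
  (u')² squared terms: (-25)²·∫cos(5x)² dx = 625·π/2 = 625*π/2;  (-3)²·∫sin(3x)² dx = 9·π/2 = 9*π/2;  (2)²·∫cos(x)² dx = 4·π/2 = 2*π.
  (u')² cross terms: 2·(-25)·(-3)·∫cos(5x)·sin(3x) dx = 150·(0) = 0;  2·(-25)·(2)·∫cos(5x)·cos(x) dx = -100·(0) = 0;  2·(-3)·(2)·∫sin(3x)·cos(x) dx = -12·(0) = 0.
  So ∫_0^π (u')² dx = 625*π/2 + 9*π/2 + 2*π + 0 + 0 + 0 = 319*π.
||u||_{H^1}^2 = (15*π) + (319*π) = 334*π.


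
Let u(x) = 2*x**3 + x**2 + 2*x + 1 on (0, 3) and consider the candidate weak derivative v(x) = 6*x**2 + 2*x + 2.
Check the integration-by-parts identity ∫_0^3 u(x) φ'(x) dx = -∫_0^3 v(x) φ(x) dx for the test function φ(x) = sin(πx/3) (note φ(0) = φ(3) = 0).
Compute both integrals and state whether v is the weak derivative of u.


LHS = -192/π + 648/π^3, RHS = -192/π + 648/π^3. Yes, v = u' weakly.

u(x) = 2*x**3 + x**2 + 2*x + 1, classical derivative u'(x) = 6*x**2 + 2*x + 2.
φ(x) = sin(πx/3), so φ'(x) = π*cos(π*x/3)/3.
Note φ(0) = φ(3) = 0, so the boundary term u·φ vanishes.
LHS = ∫_0^3 u(x) φ'(x) dx = ∫_0^3 (2*π*x^3*cos(π*x/3)/3 + π*x^2*cos(π*x/3)/3 + 2*π*x*cos(π*x/3)/3 + π*cos(π*x/3)/3) dx. Term by term:
  ∫_0^3 π*cos(π*x/3)/3 dx = 0;  ∫_0^3 π*x^2*cos(π*x/3)/3 dx = -18/π;  ∫_0^3 2*π*x*cos(π*x/3)/3 dx = -12/π;
  ∫_0^3 2*π*x^3*cos(π*x/3)/3 dx = -162/π + 648/π^3.
Sum: 0 − 18/π − 12/π + -162/π + 648/π^3 = -192/π + 648/π^3.
So LHS = -192/π + 648/π^3.
∫_0^3 v(x) φ(x) dx = ∫_0^3 (6*x^2*sin(π*x/3) + 2*x*sin(π*x/3) + 2*sin(π*x/3)) dx. Term by term:
  ∫_0^3 2*sin(π*x/3) dx = 12/π;  ∫_0^3 2*x*sin(π*x/3) dx = 18/π;  ∫_0^3 6*x^2*sin(π*x/3) dx = -648/π^3 + 162/π.
Sum: 12/π + 18/π + -648/π^3 + 162/π = -648/π^3 + 192/π.
So RHS = -∫_0^3 v(x) φ(x) dx = -192/π + 648/π^3.
LHS = RHS, so the identity holds for this test φ.
Moreover u is smooth here and v(x) = u'(x) = 6*x**2 + 2*x + 2 pointwise, so the identity holds for every test function. Hence v is the weak derivative of u.


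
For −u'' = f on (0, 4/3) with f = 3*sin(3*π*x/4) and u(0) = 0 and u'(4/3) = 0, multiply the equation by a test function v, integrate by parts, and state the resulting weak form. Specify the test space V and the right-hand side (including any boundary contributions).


V = {v ∈ H^1(0, 4/3) : v(0) = 0} (test functions vanish at x = 0 where u is specified); weak form: ∫_0^4/3 u'v' dx = ∫_0^4/3 (3*sin(3*π*x/4)) v dx for all v ∈ V.

Multiply both sides by a test function v and integrate from 0 to 4/3:
  ∫_0^4/3 −u''(x) v(x) dx = ∫_0^4/3 f(x) v(x) dx.
Integrate the LHS by parts once:
  ∫_0^4/3 −u'' v dx = −[u'(x) v(x)]_0^4/3 + ∫_0^4/3 u'(x) v'(x) dx.
Thus ∫_0^4/3 u'(x) v'(x) dx = ∫_0^4/3 f(x) v(x) dx + [u'(x) v(x)]_0^4/3.
Choose V so that boundary terms are either known or forced to vanish.
Mixed BC: u(0) = 0 (Dirichlet) and u'(4/3) = 0 (Neumann). Define V = {v ∈ H^1(0, 4/3) : v(0) = 0}. Then [u' v]_0^4/3 = u'(4/3)·v(4/3) − u'(0)·0 = 0.
Weak formulation: find u (satisfying any essential BC) such that ∫_0^4/3 u'(x) v'(x) dx = ∫_0^4/3 f v dx for all v ∈ V (Dirichlet at 0 absorbed into V; the Neumann datum at x = 4/3 is zero, so no boundary term remains).
Substituting f(x) = 3*sin(3*π*x/4), the right-hand side is ∫_0^4/3 (3*sin(3*π*x/4)) v dx.


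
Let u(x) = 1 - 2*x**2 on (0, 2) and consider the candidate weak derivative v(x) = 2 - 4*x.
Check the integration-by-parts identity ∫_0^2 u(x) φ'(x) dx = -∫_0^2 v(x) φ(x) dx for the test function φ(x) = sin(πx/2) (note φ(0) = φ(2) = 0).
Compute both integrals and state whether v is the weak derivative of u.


LHS = 16/π, RHS = 8/π. No, v is not the weak derivative of u.

u(x) = 1 - 2*x**2, classical derivative u'(x) = -4*x.
φ(x) = sin(πx/2), so φ'(x) = π*cos(π*x/2)/2.
Note φ(0) = φ(2) = 0, so the boundary term u·φ vanishes.
LHS = ∫_0^2 u(x) φ'(x) dx = ∫_0^2 (-π*x^2*cos(π*x/2) + π*cos(π*x/2)/2) dx. Term by term:
  ∫_0^2 π*cos(π*x/2)/2 dx = 0;  ∫_0^2 -π*x^2*cos(π*x/2) dx = 16/π.
Sum: 0 + 16/π = 16/π.
So LHS = 16/π.
∫_0^2 v(x) φ(x) dx = ∫_0^2 (-4*x*sin(π*x/2) + 2*sin(π*x/2)) dx. Term by term:
  ∫_0^2 2*sin(π*x/2) dx = 8/π;  ∫_0^2 -4*x*sin(π*x/2) dx = -16/π.
Sum: 8/π − 16/π = -8/π.
So RHS = -∫_0^2 v(x) φ(x) dx = 8/π.
LHS − RHS = 8/π ≠ 0, so the identity fails.
(For a valid weak derivative the identity must hold for EVERY test function, in particular this one. The failure shows v is NOT the weak derivative of u.)
Correct weak derivative would be u'(x) = -4*x.


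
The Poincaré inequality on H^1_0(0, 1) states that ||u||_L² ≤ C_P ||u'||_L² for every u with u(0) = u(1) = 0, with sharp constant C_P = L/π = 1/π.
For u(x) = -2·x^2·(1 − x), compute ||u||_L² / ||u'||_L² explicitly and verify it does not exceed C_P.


||u||_L² / ||u'||_L² = sqrt(14)/14 < C_P = 1/π.

u(x) = -2·x^2·(1 − x), so u'(x) = 2*x*(3*x - 2).
u(x) = -2·x^2·(1 − x) vanishes at x = 0 and x = 1, so u ∈ H^1_0(0, 1). Differentiate via the product rule and integrate the resulting polynomials term by term.
  ∫_0^1 u² dx = ∫_0^1 (4*x^6 - 8*x^5 + 4*x^4) dx. Term by term:
    ∫_0^1 4*x^6 dx = 4/7;  ∫_0^1 -8*x^5 dx = -4/3;  ∫_0^1 4*x^4 dx = 4/5.
  Sum: 4/7 − 4/3 + 4/5 = 4/105.
  ∫_0^1 (u')² dx = ∫_0^1 (36*x^4 - 48*x^3 + 16*x^2) dx. Term by term:
    ∫_0^1 36*x^4 dx = 36/5;  ∫_0^1 -48*x^3 dx = -12;  ∫_0^1 16*x^2 dx = 16/3.
  Sum: 36/5 − 12 + 16/3 = 8/15.
∫_0^1 u² dx = 4/105, so ||u||_L² = 2*sqrt(105)/105.
∫_0^1 (u')² dx = 8/15, so ||u'||_L² = 2*sqrt(30)/15.
Ratio ||u||_L² / ||u'||_L² = sqrt(14)/14.
Sharp Poincaré constant on H^1_0(0, 1) is C_P = L/π = 1/π, achieved by sin(π·x).
A polynomial bump cannot attain the sharp Poincaré constant (only the first sine eigenfunction does), so the ratio is strictly less than C_P, consistent with ||u||_L² ≤ C_P ||u'||_L².


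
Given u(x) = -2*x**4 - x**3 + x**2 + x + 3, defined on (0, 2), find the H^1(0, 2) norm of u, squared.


||u||_{H^1}^2 = 508384/315

The H^1 norm (squared) on an interval (0, L) is
  ||u||_{H^1}^2 = ∫_0^L u(x)^2 dx + ∫_0^L u'(x)^2 dx.
Compute u'(x) = -8*x**3 - 3*x**2 + 2*x + 1.
Then u(x)^2 = 4*x**8 + 4*x**7 - 3*x**6 - 6*x**5 - 13*x**4 - 4*x**3 + 7*x**2 + 6*x + 9 and u'(x)^2 = 64*x**6 + 48*x**5 - 23*x**4 - 28*x**3 - 2*x**2 + 4*x + 1.
Integrate each monomial from 0 to 2 using ∫_0^2 c·x^n dx = c·2^(n+1)/(n+1):
  ∫_0^2 u(x)^2 dx = ∫_0^2 (4*x^8 + 4*x^7 - 3*x^6 - 6*x^5 - 13*x^4 - 4*x^3 + 7*x^2 + 6*x + 9) dx. Term by term:
    ∫_0^2 4*x^8 dx = 2048/9;  ∫_0^2 4*x^7 dx = 128;  ∫_0^2 -3*x^6 dx = -384/7;
    ∫_0^2 -6*x^5 dx = -64;  ∫_0^2 -13*x^4 dx = -416/5;  ∫_0^2 -4*x^3 dx = -16;
    ∫_0^2 7*x^2 dx = 56/3;  ∫_0^2 6*x dx = 12;  ∫_0^2 9 dx = 18.
  Sum: 2048/9 + 128 − 384/7 − 64 − 416/5 − 16 + 56/3 + 12 + 18 = 58642/315.
  ∫_0^2 u'(x)^2 dx = ∫_0^2 (64*x^6 + 48*x^5 - 23*x^4 - 28*x^3 - 2*x^2 + 4*x + 1) dx. Term by term:
    ∫_0^2 64*x^6 dx = 8192/7;  ∫_0^2 48*x^5 dx = 512;  ∫_0^2 -23*x^4 dx = -736/5;
    ∫_0^2 -28*x^3 dx = -112;  ∫_0^2 -2*x^2 dx = -16/3;  ∫_0^2 4*x dx = 8;
    ∫_0^2 1 dx = 2.
  Sum: 8192/7 + 512 − 736/5 − 112 − 16/3 + 8 + 2 = 149914/105.
Adding: ||u||_{H^1}^2 = 58642/315 + 149914/105 = 508384/315.


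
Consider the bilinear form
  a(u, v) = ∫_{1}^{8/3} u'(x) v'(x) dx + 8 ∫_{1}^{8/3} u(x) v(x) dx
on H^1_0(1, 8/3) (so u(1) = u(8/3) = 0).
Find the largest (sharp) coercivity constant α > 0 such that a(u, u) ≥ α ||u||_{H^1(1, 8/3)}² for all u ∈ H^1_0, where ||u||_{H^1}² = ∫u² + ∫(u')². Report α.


α = 1

Coercivity of a(·,·) on H^1_0(1, 8/3) means a(u, u) ≥ α ||u||_{H^1}² for every u ∈ H^1_0.
The interval has length L = 5/3, and Poincaré/coercivity depend only on L. Here a(u, u) = ∫(u')² + (8)·∫u².
Here c = 8 ≥ 1, so a(u,u) = ∫(u')² + c∫u² ≥ ∫(u')² + ∫u² = ||u||_{H^1}², i.e. α = 1 works. No larger α is possible: a(u,u) ≥ α||u||_{H^1}² means (1−α)∫(u')² ≥ (α−c)∫u², and for the modes u_n = sin(nπ(x−x₀)/L) (x₀ the left endpoint) one has ∫u_n²/∫(u_n')² = (L/(nπ))² → 0, so a(u_n,u_n)/||u_n||_{H^1}² → 1. Hence the optimal constant is α = 1.
Therefore α = 1.


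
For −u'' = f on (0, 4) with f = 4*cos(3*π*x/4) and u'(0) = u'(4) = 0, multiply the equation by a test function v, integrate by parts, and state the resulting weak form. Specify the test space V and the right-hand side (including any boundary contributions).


V = H^1(0, 4) (no boundary constraint on v; u is determined up to an additive constant); weak form: ∫_0^4 u'v' dx = ∫_0^4 (4*cos(3*π*x/4)) v dx for all v ∈ V.

Multiply both sides by a test function v and integrate from 0 to 4:
  ∫_0^4 −u''(x) v(x) dx = ∫_0^4 f(x) v(x) dx.
Integrate the LHS by parts once:
  ∫_0^4 −u'' v dx = −[u'(x) v(x)]_0^4 + ∫_0^4 u'(x) v'(x) dx.
Thus ∫_0^4 u'(x) v'(x) dx = ∫_0^4 f(x) v(x) dx + [u'(x) v(x)]_0^4.
Choose V so that boundary terms are either known or forced to vanish.
u has homogeneous Neumann: u'(0) = u'(4) = 0. So [u' v]_0^4 = 0·v(4) − 0·v(0) = 0 for any v; take V = H^1(0, 4).
Weak formulation: find u (satisfying any essential BC) such that ∫_0^4 u'(x) v'(x) dx = ∫_0^4 f v dx for all v ∈ V (homogeneous Neumann, so boundary terms vanish).
Substituting f(x) = 4*cos(3*π*x/4), the right-hand side is ∫_0^4 (4*cos(3*π*x/4)) v dx.
Compatibility check (pure Neumann): taking v ≡ 1 ∈ V gives 0 = ∫_0^4 f dx + (0) − (0), i.e. ∫_0^4 f dx must equal u'(0) − u'(4) = 0. Indeed ∫_0^4 (4*cos(3*π*x/4)) dx = 0, so the data are compatible. The solution is then unique only up to an additive constant (fix it e.g. by requiring ∫_0^4 u dx = 0).


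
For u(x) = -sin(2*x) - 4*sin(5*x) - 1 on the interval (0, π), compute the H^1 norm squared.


||u||_{H^1(0,π)}^2 = 16/5 + 423*π/2

u'(x) = -2*cos(2*x) - 20*cos(5*x).
Expand u² and (u')² and integrate term by term on (0, π), using: for integers n ≥ 1, ∫_0^π sin²(nx) dx = ∫_0^π cos²(nx) dx = π/2; for n ≠ n', ∫_0^π sin(nx)sin(n'x) dx = ∫_0^π cos(nx)cos(n'x) dx = 0; and by product-to-sum, ∫_0^π sin(nx)cos(n'x) dx = ½∫_0^π [sin((n+n')x) + sin((n−n')x)] dx, which is 0 when n+n' is even and 2n/(n²−n'²) when n+n' is odd (it need not vanish on (0, π)). For the constant mode: ∫_0^π 1 dx = π, ∫_0^π cos(nx) dx = 0, ∫_0^π sin(nx) dx = (1−(−1)^n)/n.
  u² squared terms: (-1)²·∫1 dx = 1·π = π;  (-1)²·∫sin(2x)² dx = 1·π/2 = π/2;  (-4)²·∫sin(5x)² dx = 16·π/2 = 8*π.
  u² cross terms: 2·(-1)·(-1)·∫1·sin(2x) dx = 2·(0) = 0;  2·(-1)·(-4)·∫1·sin(5x) dx = 8·(2/5) = 16/5;  2·(-1)·(-4)·∫sin(2x)·sin(5x) dx = 8·(0) = 0.
  So ∫_0^π u² dx = π + π/2 + 8*π + 0 + 16/5 + 0 = 16/5 + 19*π/2.
  (u')² squared terms: (-20)²·∫cos(5x)² dx = 400·π/2 = 200*π;  (-2)²·∫cos(2x)² dx = 4·π/2 = 2*π.
  (u')² cross terms: 2·(-20)·(-2)·∫cos(5x)·cos(2x) dx = 80·(0) = 0.
  So ∫_0^π (u')² dx = 200*π + 2*π + 0 = 202*π.
||u||_{H^1}^2 = (16/5 + 19*π/2) + (202*π) = 16/5 + 423*π/2.


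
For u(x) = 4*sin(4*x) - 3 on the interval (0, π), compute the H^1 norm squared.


||u||_{H^1(0,π)}^2 = 145*π

u'(x) = 16*cos(4*x).
Expand u² and (u')² and integrate term by term on (0, π), using: for integers n ≥ 1, ∫_0^π sin²(nx) dx = ∫_0^π cos²(nx) dx = π/2; for n ≠ n', ∫_0^π sin(nx)sin(n'x) dx = ∫_0^π cos(nx)cos(n'x) dx = 0; and by product-to-sum, ∫_0^π sin(nx)cos(n'x) dx = ½∫_0^π [sin((n+n')x) + sin((n−n')x)] dx, which is 0 when n+n' is even and 2n/(n²−n'²) when n+n' is odd (it need not vanish on (0, π)). For the constant mode: ∫_0^π 1 dx = π, ∫_0^π cos(nx) dx = 0, ∫_0^π sin(nx) dx = (1−(−1)^n)/n.
  u² squared terms: (-3)²·∫1 dx = 9·π = 9*π;  (4)²·∫sin(4x)² dx = 16·π/2 = 8*π.
  u² cross terms: 2·(-3)·(4)·∫1·sin(4x) dx = -24·(0) = 0.
  So ∫_0^π u² dx = 9*π + 8*π + 0 = 17*π.
  (u')² squared terms: (16)²·∫cos(4x)² dx = 256·π/2 = 128*π.
  So ∫_0^π (u')² dx = 128*π.
||u||_{H^1}^2 = (17*π) + (128*π) = 145*π.


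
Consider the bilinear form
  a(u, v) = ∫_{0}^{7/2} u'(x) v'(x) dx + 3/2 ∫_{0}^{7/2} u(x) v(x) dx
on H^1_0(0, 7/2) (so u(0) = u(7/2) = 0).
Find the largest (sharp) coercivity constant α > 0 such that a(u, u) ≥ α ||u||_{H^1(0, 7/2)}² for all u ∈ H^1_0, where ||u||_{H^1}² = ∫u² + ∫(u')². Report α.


α = 1

Coercivity of a(·,·) on H^1_0(0, 7/2) means a(u, u) ≥ α ||u||_{H^1}² for every u ∈ H^1_0.
The interval has length L = 7/2, and Poincaré/coercivity depend only on L. Here a(u, u) = ∫(u')² + (3/2)·∫u².
Here c = 3/2 ≥ 1, so a(u,u) = ∫(u')² + c∫u² ≥ ∫(u')² + ∫u² = ||u||_{H^1}², i.e. α = 1 works. No larger α is possible: a(u,u) ≥ α||u||_{H^1}² means (1−α)∫(u')² ≥ (α−c)∫u², and for the modes u_n = sin(nπ(x−x₀)/L) (x₀ the left endpoint) one has ∫u_n²/∫(u_n')² = (L/(nπ))² → 0, so a(u_n,u_n)/||u_n||_{H^1}² → 1. Hence the optimal constant is α = 1.
Therefore α = 1.


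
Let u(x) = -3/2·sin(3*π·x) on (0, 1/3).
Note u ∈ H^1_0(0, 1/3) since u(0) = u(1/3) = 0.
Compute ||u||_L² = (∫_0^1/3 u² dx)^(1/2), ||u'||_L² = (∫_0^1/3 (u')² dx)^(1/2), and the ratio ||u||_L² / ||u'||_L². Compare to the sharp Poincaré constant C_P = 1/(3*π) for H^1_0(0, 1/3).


||u||_L² / ||u'||_L² = 1/(3*π) = C_P.

u(x) = -3/2·sin(3*π·x), so u'(x) = -9*π*cos(3*π*x)/2.
Writing u(x) = A·sin(kπx/L) with A = -3/2 and k = 1, use ∫_0^L sin²(kπx/L) dx = L/2 and ∫_0^L cos²(kπx/L) dx = L/2.
u² = 9/4·sin²(3*π·x) and (u')² = 81*π^2/4·cos²(3*π·x), and each of sin², cos² integrates to L/2 = 1/6 over (0, 1/3).
∫_0^1/3 u² dx = 3/8, so ||u||_L² = sqrt(6)/4.
∫_0^1/3 (u')² dx = 27*π^2/8, so ||u'||_L² = 3*sqrt(6)*π/4.
Ratio ||u||_L² / ||u'||_L² = 1/(3*π).
Sharp Poincaré constant on H^1_0(0, 1/3) is C_P = L/π = 1/(3*π), achieved by sin(3*π·x).
This is the k = 1 eigenfunction (up to amplitude), so the ratio equals the sharp Poincaré constant exactly.


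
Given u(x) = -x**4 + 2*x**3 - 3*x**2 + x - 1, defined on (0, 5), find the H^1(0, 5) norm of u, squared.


||u||_{H^1}^2 = 12622730/63

The H^1 norm (squared) on an interval (0, L) is
  ||u||_{H^1}^2 = ∫_0^L u(x)^2 dx + ∫_0^L u'(x)^2 dx.
Compute u'(x) = -4*x**3 + 6*x**2 - 6*x + 1.
Then u(x)^2 = x**8 - 4*x**7 + 10*x**6 - 14*x**5 + 15*x**4 - 10*x**3 + 7*x**2 - 2*x + 1 and u'(x)^2 = 16*x**6 - 48*x**5 + 84*x**4 - 80*x**3 + 48*x**2 - 12*x + 1.
Integrate each monomial from 0 to 5 using ∫_0^5 c·x^n dx = c·5^(n+1)/(n+1):
  ∫_0^5 u(x)^2 dx = ∫_0^5 (x^8 - 4*x^7 + 10*x^6 - 14*x^5 + 15*x^4 - 10*x^3 + 7*x^2 - 2*x + 1) dx. Term by term:
    ∫_0^5 x^8 dx = 1953125/9;  ∫_0^5 -4*x^7 dx = -390625/2;  ∫_0^5 10*x^6 dx = 781250/7;
    ∫_0^5 -14*x^5 dx = -109375/3;  ∫_0^5 15*x^4 dx = 9375;  ∫_0^5 -10*x^3 dx = -3125/2;
    ∫_0^5 7*x^2 dx = 875/3;  ∫_0^5 -2*x dx = -25;  ∫_0^5 1 dx = 5.
  Sum: 1953125/9 − 390625/2 + 781250/7 − 109375/3 + 9375 − 3125/2 + 875/3 − 25 + 5 = 6610865/63.
  ∫_0^5 u'(x)^2 dx = ∫_0^5 (16*x^6 - 48*x^5 + 84*x^4 - 80*x^3 + 48*x^2 - 12*x + 1) dx. Term by term:
    ∫_0^5 16*x^6 dx = 1250000/7;  ∫_0^5 -48*x^5 dx = -125000;  ∫_0^5 84*x^4 dx = 52500;
    ∫_0^5 -80*x^3 dx = -12500;  ∫_0^5 48*x^2 dx = 2000;  ∫_0^5 -12*x dx = -150;
    ∫_0^5 1 dx = 5.
  Sum: 1250000/7 − 125000 + 52500 − 12500 + 2000 − 150 + 5 = 667985/7.
Adding: ||u||_{H^1}^2 = 6610865/63 + 667985/7 = 12622730/63.


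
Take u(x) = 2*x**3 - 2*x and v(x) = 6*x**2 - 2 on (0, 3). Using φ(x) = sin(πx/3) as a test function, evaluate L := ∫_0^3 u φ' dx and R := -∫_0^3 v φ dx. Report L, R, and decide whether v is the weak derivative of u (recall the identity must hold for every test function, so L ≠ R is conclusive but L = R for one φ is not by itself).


LHS = -150/π + 648/π^3, RHS = -150/π + 648/π^3. Yes, v = u' weakly.

u(x) = 2*x**3 - 2*x, classical derivative u'(x) = 6*x**2 - 2.
φ(x) = sin(πx/3), so φ'(x) = π*cos(π*x/3)/3.
Note φ(0) = φ(3) = 0, so the boundary term u·φ vanishes.
LHS = ∫_0^3 u(x) φ'(x) dx = ∫_0^3 (2*π*x^3*cos(π*x/3)/3 - 2*π*x*cos(π*x/3)/3) dx. Term by term:
  ∫_0^3 -2*π*x*cos(π*x/3)/3 dx = 12/π;  ∫_0^3 2*π*x^3*cos(π*x/3)/3 dx = -162/π + 648/π^3.
Sum: 12/π + -162/π + 648/π^3 = -150/π + 648/π^3.
So LHS = -150/π + 648/π^3.
∫_0^3 v(x) φ(x) dx = ∫_0^3 (6*x^2*sin(π*x/3) - 2*sin(π*x/3)) dx. Term by term:
  ∫_0^3 -2*sin(π*x/3) dx = -12/π;  ∫_0^3 6*x^2*sin(π*x/3) dx = -648/π^3 + 162/π.
Sum: -12/π + -648/π^3 + 162/π = -648/π^3 + 150/π.
So RHS = -∫_0^3 v(x) φ(x) dx = -150/π + 648/π^3.
LHS = RHS, so the identity holds for this test φ.
Moreover u is smooth here and v(x) = u'(x) = 6*x**2 - 2 pointwise, so the identity holds for every test function. Hence v is the weak derivative of u.
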